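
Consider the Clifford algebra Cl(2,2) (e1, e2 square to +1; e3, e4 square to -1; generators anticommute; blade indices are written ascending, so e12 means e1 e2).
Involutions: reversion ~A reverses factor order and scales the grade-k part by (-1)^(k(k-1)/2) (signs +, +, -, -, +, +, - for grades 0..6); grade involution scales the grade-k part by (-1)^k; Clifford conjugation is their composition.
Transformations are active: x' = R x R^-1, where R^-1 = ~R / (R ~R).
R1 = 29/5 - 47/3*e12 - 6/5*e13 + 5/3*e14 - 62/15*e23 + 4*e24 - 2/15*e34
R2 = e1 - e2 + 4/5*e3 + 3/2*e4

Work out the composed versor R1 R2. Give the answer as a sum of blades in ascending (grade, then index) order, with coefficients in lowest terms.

Distribute over the terms of R2 (each basis-blade product reordered to ascending indices, repeated generators contracted through their squares):
R1 (e1) = 29/5*e1 + 47/3*e2 + 6/5*e3 - 5/3*e4 - 62/15*e123 + 4*e124 - 2/15*e134
R1 (-e2) = 47/3*e1 - 29/5*e2 - 62/15*e3 + 4*e4 - 6/5*e123 + 5/3*e124 + 2/15*e234
R1 (4/5*e3) = 24/25*e1 + 248/75*e2 + 116/25*e3 - 8/75*e4 - 188/15*e123 - 4/3*e134 - 16/5*e234
R1 (3/2*e4) = -5/2*e1 - 6*e2 + 1/5*e3 + 87/10*e4 - 47/2*e124 - 9/5*e134 - 31/5*e234
Summing the partial products and collecting blades:
Answer: 2989/150*e1 + 538/75*e2 + 143/75*e3 + 1639/150*e4 - 268/15*e123 - 107/6*e124 - 49/15*e134 - 139/15*e234


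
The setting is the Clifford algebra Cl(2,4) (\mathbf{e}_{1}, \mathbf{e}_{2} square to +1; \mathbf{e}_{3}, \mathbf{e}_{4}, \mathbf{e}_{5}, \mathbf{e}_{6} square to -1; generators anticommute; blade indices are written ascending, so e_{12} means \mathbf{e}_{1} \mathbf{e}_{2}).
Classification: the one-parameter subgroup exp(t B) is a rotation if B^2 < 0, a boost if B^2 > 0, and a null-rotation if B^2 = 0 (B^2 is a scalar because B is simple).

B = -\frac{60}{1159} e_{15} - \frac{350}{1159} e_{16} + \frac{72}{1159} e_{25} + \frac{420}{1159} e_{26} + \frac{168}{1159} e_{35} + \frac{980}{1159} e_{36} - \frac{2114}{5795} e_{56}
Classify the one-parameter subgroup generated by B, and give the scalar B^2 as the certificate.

B^2 term by term: the squares give (-\frac{60}{1159})^2*(e_{15})^2 + (-\frac{350}{1159})^2*(e_{16})^2 + (\frac{72}{1159})^2*(e_{25})^2 + (\frac{420}{1159})^2*(e_{26})^2 + (\frac{168}{1159})^2*(e_{35})^2 + (\frac{980}{1159})^2*(e_{36})^2 + (-\frac{2114}{5795})^2*(e_{56})^2 = \frac{3600}{1343281}*(+1) + \frac{122500}{1343281}*(+1) + \frac{5184}{1343281}*(+1) + \frac{176400}{1343281}*(+1) + \frac{28224}{1343281}*(-1) + \frac{960400}{1343281}*(-1) + \frac{4468996}{33582025}*(-1) = -\frac{16}{25} (each basis 2-blade squares to minus the product of its generators' squares); cross terms between blades sharing an index anticommute and cancel; the commuting (index-disjoint) pairs give grade-4 terms 2*c*c'*(blade product), which cancel blade by blade — e_{1256}: \frac{50400}{1343281} - \frac{50400}{1343281} = 0; e_{1356}: \frac{117600}{1343281} - \frac{117600}{1343281} = 0; e_{2356}: -\frac{141120}{1343281} + \frac{141120}{1343281} = 0 — confirming B is simple. So B^2 = -\frac{16}{25}.
Answer: rotation, certificate B^2 = -\frac{16}{25}. The invariant at work: B^2 = -\frac{16}{25} is unchanged by conjugation, hence its sign classifies the subgroup whatever basis B is written in.


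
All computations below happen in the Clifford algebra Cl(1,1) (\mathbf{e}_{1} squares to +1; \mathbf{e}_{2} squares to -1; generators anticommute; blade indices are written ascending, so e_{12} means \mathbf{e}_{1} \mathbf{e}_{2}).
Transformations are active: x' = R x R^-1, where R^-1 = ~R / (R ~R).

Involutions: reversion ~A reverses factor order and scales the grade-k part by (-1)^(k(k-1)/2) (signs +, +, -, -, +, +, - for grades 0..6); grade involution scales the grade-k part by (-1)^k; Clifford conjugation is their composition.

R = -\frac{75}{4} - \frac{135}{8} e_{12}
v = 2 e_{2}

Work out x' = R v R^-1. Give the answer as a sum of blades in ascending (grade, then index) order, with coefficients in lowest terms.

~R = -\frac{75}{4} + \frac{135}{8} e_{12}, and R ~R = \frac{4275}{64}, so R^-1 = ~R / (\frac{4275}{64}).
R v = \frac{135}{4} e_{1} - \frac{75}{2} e_{2}
Answer: -\frac{360}{19} e_{1} + \frac{362}{19} e_{2}


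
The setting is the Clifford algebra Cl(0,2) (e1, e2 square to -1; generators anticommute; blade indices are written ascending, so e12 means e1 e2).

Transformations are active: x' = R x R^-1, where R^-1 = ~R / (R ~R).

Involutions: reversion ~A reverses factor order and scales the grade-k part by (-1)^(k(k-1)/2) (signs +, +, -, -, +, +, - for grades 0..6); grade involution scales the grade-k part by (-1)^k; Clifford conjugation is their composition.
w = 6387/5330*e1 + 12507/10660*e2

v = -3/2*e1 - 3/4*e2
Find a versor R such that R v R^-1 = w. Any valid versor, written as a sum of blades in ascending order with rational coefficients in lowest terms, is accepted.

The midline construction: v and w both square to -45/16, so reflecting in their sum -804/2665*e1 + 1128/2665*e2 exchanges them.
Answer: -804/2665*e1 + 1128/2665*e2


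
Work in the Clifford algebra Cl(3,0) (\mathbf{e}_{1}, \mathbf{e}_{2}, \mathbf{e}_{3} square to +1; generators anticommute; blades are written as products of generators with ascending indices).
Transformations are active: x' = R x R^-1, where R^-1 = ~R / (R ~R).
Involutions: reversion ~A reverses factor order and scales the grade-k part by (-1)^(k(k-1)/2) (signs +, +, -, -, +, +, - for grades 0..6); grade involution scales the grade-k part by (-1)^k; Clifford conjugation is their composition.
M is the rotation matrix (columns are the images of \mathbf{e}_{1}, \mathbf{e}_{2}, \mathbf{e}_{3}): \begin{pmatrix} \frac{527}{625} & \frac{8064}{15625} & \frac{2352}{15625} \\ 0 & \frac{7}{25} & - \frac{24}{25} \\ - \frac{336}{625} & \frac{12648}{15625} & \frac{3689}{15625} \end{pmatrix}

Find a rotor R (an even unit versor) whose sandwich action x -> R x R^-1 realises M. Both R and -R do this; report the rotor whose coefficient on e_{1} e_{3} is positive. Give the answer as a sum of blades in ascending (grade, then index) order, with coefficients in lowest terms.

Method: write R = a + b12*e_{1} e_{2} + b13*e_{1} e_{3} + b23*e_{2} e_{3} with a^2 + b12^2 + b13^2 + b23^2 = 1 (so R^-1 = ~R). Expanding the columns R e_j ~R gives tr M = 4a^2 - 1 and, from the antisymmetric part, M21 - M12 = -4a*b12, M13 - M31 = 4a*b13, M32 - M23 = -4a*b23.
Here tr M = \frac{21239}{15625}, so a^2 = (1 + tr M)/4 = \frac{9216}{15625} and a = ±\frac{96}{125}. Taking a = \frac{96}{125}: M21 - M12 = -\frac{8064}{15625}, M13 - M31 = \frac{10752}{15625}, M32 - M23 = \frac{27648}{15625}, giving b12 = \frac{21}{125}, b13 = \frac{28}{125}, b23 = -\frac{72}{125}, i.e. R = \frac{96}{125} + \frac{21}{125} e_{1} e_{2} + \frac{28}{125} e_{1} e_{3} - \frac{72}{125} e_{2} e_{3}.
Its e_{1} e_{3} coefficient is already positive.
Answer: \frac{96}{125} + \frac{21}{125} e_{1} e_{2} + \frac{28}{125} e_{1} e_{3} - \frac{72}{125} e_{2} e_{3}. Sheet selection: the two-to-one cover makes ±R indistinguishable at the matrix level (trace \frac{21239}{15625}), so uniqueness comes from the required sign on e_{1} e_{3}.


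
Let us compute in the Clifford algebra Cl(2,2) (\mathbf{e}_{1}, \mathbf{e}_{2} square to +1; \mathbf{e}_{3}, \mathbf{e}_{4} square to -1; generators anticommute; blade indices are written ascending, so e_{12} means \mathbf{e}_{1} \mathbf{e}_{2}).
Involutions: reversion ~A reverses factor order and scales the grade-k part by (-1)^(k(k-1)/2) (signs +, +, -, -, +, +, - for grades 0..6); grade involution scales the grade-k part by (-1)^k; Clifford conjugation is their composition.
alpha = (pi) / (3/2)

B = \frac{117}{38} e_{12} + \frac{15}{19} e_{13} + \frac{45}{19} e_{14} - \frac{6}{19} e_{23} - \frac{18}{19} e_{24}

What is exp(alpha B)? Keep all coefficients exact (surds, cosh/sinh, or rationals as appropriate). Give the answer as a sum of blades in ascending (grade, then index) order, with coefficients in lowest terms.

B^2 term by term: the squares give (\frac{117}{38})^2*(e_{12})^2 + (\frac{15}{19})^2*(e_{13})^2 + (\frac{45}{19})^2*(e_{14})^2 + (-\frac{6}{19})^2*(e_{23})^2 + (-\frac{18}{19})^2*(e_{24})^2 = \frac{13689}{1444}*(-1) + \frac{225}{361}*(+1) + \frac{2025}{361}*(+1) + \frac{36}{361}*(+1) + \frac{324}{361}*(+1) = -\frac{9}{4} (each basis 2-blade squares to minus the product of its generators' squares); cross terms between blades sharing an index anticommute and cancel; the commuting (index-disjoint) pairs give grade-4 terms 2*c*c'*(blade product), which cancel blade by blade — e_{1234}: \frac{540}{361} - \frac{540}{361} = 0 — confirming B is simple. So B^2 = -\frac{9}{4}.
B^2 = -\frac{9}{4} — the series telescopes trigonometrically here: l = \frac{3}{2}, alpha*l = \pi, so exp(alpha B) = cos(\pi) + (sin(\pi)/(\frac{3}{2}))*B = -1 + (0)*B.
Answer: -1


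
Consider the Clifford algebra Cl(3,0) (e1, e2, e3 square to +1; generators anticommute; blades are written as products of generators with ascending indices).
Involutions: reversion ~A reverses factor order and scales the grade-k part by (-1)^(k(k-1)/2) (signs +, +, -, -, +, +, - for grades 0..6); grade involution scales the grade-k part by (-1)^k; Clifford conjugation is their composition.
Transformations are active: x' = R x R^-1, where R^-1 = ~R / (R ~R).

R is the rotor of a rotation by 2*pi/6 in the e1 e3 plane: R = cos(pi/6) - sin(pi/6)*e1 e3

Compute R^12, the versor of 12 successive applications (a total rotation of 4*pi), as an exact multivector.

Because a rotor carries half the rotation angle, composing 12 copies of this e1 e3-plane rotor multiplies the phase: 12*(pi/6) = 2*pi, hence R^12 = cos(2*pi) - sin(2*pi)*e1 e3.
cos(2*pi) = 1 and sin(2*pi) = 0, so R^12 = 1. The total rotation 4*pi is 2 full turns, so every vector returns to itself, yet the rotor is +1, back on the identity sheet (an even number of 2*pi turns).
Answer: 1


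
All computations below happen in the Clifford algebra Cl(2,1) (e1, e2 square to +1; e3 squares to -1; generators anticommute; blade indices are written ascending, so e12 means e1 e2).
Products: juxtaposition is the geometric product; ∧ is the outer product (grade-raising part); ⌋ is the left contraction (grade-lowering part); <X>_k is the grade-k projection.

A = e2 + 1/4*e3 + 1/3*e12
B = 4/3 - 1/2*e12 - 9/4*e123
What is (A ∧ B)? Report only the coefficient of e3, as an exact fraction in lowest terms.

step 1: 4/3*e2 + 1/3*e3 + 4/9*e12 - 1/8*e123
Answer: 1/3


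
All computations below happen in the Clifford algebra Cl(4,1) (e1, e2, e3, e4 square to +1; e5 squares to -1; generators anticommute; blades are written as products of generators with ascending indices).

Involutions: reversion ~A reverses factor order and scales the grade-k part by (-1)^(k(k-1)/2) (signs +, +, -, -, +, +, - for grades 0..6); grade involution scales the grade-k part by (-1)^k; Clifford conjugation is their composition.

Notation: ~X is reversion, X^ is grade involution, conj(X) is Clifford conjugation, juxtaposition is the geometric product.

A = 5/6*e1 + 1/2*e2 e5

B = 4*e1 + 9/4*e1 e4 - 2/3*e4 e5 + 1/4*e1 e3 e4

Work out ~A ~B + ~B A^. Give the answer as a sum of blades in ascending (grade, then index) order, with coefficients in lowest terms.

first term: 10/3 - 15/8*e4 - 1/3*e2 e4 - 5/24*e3 e4 - 2*e1 e2 e5 + 5/9*e1 e4 e5 - 9/8*e1 e2 e4 e5 + 1/8*e1 e2 e3 e4 e5
second term: -10/3 - 15/8*e4 - 1/3*e2 e4 + 5/24*e3 e4 + 2*e1 e2 e5 - 5/9*e1 e4 e5 + 9/8*e1 e2 e4 e5 - 1/8*e1 e2 e3 e4 e5
Answer: -15/4*e4 - 2/3*e2 e4


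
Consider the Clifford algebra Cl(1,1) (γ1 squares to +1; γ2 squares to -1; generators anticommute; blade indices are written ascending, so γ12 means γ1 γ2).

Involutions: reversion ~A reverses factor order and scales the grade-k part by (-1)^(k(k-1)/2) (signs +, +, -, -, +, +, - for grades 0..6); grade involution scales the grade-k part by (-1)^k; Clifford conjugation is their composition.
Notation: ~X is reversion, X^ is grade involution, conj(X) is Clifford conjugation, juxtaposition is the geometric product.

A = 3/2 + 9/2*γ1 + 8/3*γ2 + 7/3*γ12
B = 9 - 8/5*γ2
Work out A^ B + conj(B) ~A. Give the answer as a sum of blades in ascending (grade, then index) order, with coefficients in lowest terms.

first term: 277/30 - 1103/30*γ1 - 132/5*γ2 + 141/5*γ12
second term: 277/30 + 1103/30*γ1 + 132/5*γ2 - 141/5*γ12
Answer: 277/15


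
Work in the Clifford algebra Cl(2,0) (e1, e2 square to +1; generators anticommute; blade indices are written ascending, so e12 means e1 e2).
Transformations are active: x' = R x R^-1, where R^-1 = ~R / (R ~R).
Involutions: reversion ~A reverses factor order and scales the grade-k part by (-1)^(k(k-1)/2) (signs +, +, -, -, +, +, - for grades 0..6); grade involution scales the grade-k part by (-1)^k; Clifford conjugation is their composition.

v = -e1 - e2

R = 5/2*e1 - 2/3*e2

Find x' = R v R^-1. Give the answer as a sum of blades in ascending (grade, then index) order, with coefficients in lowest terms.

~R = 5/2*e1 - 2/3*e2, and R ~R = 241/36, so R^-1 = ~R / (241/36).
R v = -11/6 - 19/6*e12
Answer: -89/241*e1 + 329/241*e2


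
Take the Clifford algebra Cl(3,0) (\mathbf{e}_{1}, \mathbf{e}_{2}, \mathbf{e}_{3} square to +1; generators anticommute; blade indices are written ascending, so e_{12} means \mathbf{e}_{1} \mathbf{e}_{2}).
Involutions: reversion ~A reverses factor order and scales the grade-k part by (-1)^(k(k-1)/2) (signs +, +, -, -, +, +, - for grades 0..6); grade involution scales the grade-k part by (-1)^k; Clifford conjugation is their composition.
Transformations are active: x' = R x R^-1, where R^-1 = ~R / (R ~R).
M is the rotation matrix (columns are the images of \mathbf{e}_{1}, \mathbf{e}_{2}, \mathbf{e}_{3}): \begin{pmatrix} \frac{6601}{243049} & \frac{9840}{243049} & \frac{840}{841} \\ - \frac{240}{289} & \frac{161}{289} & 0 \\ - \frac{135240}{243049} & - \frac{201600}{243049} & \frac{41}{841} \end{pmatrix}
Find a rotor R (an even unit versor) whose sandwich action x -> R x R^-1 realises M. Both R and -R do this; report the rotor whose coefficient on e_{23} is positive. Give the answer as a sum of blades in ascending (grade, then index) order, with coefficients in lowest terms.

Method: write R = a + b12*e_{12} + b13*e_{13} + b23*e_{23} with a^2 + b12^2 + b13^2 + b23^2 = 1 (so R^-1 = ~R). Expanding the columns R e_j ~R gives tr M = 4a^2 - 1 and, from the antisymmetric part, M21 - M12 = -4a*b12, M13 - M31 = 4a*b13, M32 - M23 = -4a*b23.
Here tr M = \frac{153851}{243049}, so a^2 = (1 + tr M)/4 = \frac{99225}{243049} and a = ±\frac{315}{493}. Taking a = \frac{315}{493}: M21 - M12 = -\frac{211680}{243049}, M13 - M31 = \frac{378000}{243049}, M32 - M23 = -\frac{201600}{243049}, giving b12 = \frac{168}{493}, b13 = \frac{300}{493}, b23 = \frac{160}{493}, i.e. R = \frac{315}{493} + \frac{168}{493} e_{12} + \frac{300}{493} e_{13} + \frac{160}{493} e_{23}.
Its e_{23} coefficient is already positive.
Answer: \frac{315}{493} + \frac{168}{493} e_{12} + \frac{300}{493} e_{13} + \frac{160}{493} e_{23}. Sheet selection: the two-to-one cover makes ±R indistinguishable at the matrix level (trace \frac{153851}{243049}), so uniqueness comes from the required sign on e_{23}.


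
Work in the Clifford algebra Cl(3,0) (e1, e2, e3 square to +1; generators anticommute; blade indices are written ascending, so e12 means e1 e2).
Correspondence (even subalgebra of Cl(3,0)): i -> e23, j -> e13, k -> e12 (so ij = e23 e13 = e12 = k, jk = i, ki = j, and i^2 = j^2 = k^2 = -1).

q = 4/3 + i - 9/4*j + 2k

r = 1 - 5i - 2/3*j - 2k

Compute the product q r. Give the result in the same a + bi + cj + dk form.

In blades: q = 4/3 + 2*e12 - 9/4*e13 + e23, r = 1 - 2*e12 - 2/3*e13 - 5*e23.
Distribute q over r term by term (generator squares from the signature, products reordered to ascending indices): (4/3)*r = 4/3 - 8/3*e12 - 8/9*e13 - 20/3*e23; (2*e12)*r = 4 + 2*e12 - 10*e13 + 4/3*e23; (-9/4*e13)*r = -3/2 - 45/4*e12 - 9/4*e13 + 9/2*e23; (e23)*r = 5 - 2/3*e12 + 2*e13 + e23.
Sum: 53/6 - 151/12*e12 - 401/36*e13 + 1/6*e23; translating back through the correspondence:
Answer: 53/6 + 1/6*i - 401/36*j - 151/12*k


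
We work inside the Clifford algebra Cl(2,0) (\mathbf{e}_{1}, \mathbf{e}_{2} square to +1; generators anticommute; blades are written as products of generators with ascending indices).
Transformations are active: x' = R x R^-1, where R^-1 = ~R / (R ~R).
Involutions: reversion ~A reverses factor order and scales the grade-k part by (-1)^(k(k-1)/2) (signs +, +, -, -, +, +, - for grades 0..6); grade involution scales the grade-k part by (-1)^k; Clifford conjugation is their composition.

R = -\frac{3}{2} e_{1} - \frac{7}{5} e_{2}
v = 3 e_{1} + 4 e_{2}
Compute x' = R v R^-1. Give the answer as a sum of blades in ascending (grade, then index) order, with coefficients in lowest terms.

~R = -\frac{3}{2} e_{1} - \frac{7}{5} e_{2}, and R ~R = \frac{421}{100}, so R^-1 = ~R / (\frac{421}{100}).
R v = -\frac{101}{10} - \frac{9}{5} e_{1} e_{2}
Answer: \frac{1767}{421} e_{1} + \frac{1144}{421} e_{2}


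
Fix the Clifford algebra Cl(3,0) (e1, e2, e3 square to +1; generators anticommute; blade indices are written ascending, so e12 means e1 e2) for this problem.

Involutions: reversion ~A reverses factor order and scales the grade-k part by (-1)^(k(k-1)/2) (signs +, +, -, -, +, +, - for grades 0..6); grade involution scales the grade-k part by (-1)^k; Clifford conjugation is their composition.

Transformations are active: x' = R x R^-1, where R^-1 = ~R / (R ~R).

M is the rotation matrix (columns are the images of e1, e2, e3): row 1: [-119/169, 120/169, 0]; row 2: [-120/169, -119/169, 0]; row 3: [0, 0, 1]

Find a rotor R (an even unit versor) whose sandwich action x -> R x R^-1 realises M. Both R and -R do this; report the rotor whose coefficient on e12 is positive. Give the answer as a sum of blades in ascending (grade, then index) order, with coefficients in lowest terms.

Method: write R = a + b12*e12 + b13*e13 + b23*e23 with a^2 + b12^2 + b13^2 + b23^2 = 1 (so R^-1 = ~R). Expanding the columns R e_j ~R gives tr M = 4a^2 - 1 and, from the antisymmetric part, M21 - M12 = -4a*b12, M13 - M31 = 4a*b13, M32 - M23 = -4a*b23.
Here tr M = -69/169, so a^2 = (1 + tr M)/4 = 25/169 and a = ±5/13. Taking a = 5/13: M21 - M12 = -240/169, M13 - M31 = 0, M32 - M23 = 0, giving b12 = 12/13, b13 = 0, b23 = 0, i.e. R = 5/13 + 12/13*e12.
Its e12 coefficient is already positive.
Answer: 5/13 + 12/13*e12. Note: both R and -R realise this M (trace -69/169); the covering map identifies them, and the e12-coefficient sign is the tie-breaker.


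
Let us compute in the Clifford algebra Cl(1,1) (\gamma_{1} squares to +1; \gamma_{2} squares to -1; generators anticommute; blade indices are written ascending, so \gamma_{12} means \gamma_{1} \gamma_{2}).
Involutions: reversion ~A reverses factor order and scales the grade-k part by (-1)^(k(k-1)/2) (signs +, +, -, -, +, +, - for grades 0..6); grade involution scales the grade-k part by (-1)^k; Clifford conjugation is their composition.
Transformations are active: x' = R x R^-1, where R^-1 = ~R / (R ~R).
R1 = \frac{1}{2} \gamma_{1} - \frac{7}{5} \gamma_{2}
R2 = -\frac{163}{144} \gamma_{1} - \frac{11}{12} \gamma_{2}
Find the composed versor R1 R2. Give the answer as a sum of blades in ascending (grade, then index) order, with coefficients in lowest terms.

Distribute over the terms of R1 (each basis-blade product reordered to ascending indices, repeated generators contracted through their squares):
(\frac{1}{2} \gamma_{1}) R2 = -\frac{163}{288} - \frac{11}{24} \gamma_{12}
(-\frac{7}{5} \gamma_{2}) R2 = -\frac{77}{60} - \frac{1141}{720} \gamma_{12}
Summing the partial products and collecting blades:
Answer: -\frac{2663}{1440} - \frac{1471}{720} \gamma_{12}


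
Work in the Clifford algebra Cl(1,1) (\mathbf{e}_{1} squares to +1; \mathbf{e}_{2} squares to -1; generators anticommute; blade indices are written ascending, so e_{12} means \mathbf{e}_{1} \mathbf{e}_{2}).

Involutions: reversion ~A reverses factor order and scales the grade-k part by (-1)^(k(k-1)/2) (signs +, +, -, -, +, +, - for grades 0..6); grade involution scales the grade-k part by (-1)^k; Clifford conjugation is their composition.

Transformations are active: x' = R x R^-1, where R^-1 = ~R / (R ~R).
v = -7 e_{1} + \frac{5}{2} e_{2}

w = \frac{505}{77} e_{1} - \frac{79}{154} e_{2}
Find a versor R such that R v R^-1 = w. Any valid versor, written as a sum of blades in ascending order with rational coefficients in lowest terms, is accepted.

Construction: equal norms (both \frac{171}{4}) license R = v + w = -\frac{34}{77} e_{1} + \frac{153}{77} e_{2} — nothing changes along that direction, while (v - w)/2 changes sign, so v maps onto w.
Answer: -\frac{34}{77} e_{1} + \frac{153}{77} e_{2}


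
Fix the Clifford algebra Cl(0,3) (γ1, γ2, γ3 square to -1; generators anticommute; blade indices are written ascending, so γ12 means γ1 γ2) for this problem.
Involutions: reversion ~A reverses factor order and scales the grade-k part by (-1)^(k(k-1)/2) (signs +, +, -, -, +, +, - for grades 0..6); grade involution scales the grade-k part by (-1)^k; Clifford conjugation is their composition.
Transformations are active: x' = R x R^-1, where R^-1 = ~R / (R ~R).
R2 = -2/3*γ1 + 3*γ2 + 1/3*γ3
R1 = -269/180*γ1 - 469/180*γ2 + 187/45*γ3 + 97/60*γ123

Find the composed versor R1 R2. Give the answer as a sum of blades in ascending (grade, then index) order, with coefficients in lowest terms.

Distribute over the terms of R2 (each basis-blade product reordered to ascending indices, repeated generators contracted through their squares):
R1 (-2/3*γ1) = -269/270 - 469/270*γ12 + 374/135*γ13 + 97/90*γ23
R1 (3*γ2) = 469/60 - 269/60*γ12 + 97/20*γ13 - 187/15*γ23
R1 (1/3*γ3) = -187/135 - 97/180*γ12 - 269/540*γ13 - 469/540*γ23
Summing the partial products and collecting blades:
Answer: 587/108 - 365/54*γ12 + 641/90*γ13 - 6619/540*γ23


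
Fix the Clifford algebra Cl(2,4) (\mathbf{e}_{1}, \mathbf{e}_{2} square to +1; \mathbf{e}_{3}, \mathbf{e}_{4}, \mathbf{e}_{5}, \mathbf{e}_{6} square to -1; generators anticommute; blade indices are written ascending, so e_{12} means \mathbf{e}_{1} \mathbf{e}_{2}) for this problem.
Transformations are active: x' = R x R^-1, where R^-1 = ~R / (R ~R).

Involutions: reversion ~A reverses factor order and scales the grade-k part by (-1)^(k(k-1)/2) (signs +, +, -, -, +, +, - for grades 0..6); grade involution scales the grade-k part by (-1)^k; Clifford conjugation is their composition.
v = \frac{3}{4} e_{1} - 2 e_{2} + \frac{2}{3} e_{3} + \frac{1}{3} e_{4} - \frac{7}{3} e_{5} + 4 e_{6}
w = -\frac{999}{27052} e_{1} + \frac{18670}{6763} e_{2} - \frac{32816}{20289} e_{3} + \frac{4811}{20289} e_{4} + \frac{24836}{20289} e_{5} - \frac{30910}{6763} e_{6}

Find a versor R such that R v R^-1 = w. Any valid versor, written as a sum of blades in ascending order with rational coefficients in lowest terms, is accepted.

Since q(v) = q(w) = -\frac{279}{16}, the sum R = v + w = \frac{9645}{13526} e_{1} + \frac{5144}{6763} e_{2} - \frac{6430}{6763} e_{3} + \frac{3858}{6763} e_{4} - \frac{22505}{20289} e_{5} - \frac{3858}{6763} e_{6} does the job whenever invertible.
Answer: \frac{9645}{13526} e_{1} + \frac{5144}{6763} e_{2} - \frac{6430}{6763} e_{3} + \frac{3858}{6763} e_{4} - \frac{22505}{20289} e_{5} - \frac{3858}{6763} e_{6}


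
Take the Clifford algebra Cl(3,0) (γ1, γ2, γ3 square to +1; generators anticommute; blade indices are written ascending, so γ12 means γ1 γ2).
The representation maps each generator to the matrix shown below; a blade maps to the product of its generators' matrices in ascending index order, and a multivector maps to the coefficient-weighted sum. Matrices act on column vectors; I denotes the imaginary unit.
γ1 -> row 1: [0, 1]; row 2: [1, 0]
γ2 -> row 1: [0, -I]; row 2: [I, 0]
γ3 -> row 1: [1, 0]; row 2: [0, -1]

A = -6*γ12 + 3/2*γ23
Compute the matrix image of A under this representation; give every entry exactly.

Bivector images (products of the table entries): rho(γ12) = rho(γ1)rho(γ2) = row 1: [I, 0]; row 2: [0, -I]; rho(γ23) = rho(γ2)rho(γ3) = row 1: [0, I]; row 2: [I, 0].
M = (-6)*rho(γ12) + (3/2)*rho(γ23), summed entrywise:
Answer: row 1: [-6*I, 3*I/2]; row 2: [3*I/2, 6*I]


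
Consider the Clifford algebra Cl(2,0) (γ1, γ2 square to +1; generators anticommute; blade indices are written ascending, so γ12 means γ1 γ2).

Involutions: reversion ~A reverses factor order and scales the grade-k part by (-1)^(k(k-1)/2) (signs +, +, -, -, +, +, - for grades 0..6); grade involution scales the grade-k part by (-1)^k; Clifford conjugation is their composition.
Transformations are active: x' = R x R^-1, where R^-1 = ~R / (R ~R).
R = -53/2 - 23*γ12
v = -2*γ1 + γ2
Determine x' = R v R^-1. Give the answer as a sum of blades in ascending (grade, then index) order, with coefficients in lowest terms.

~R = -53/2 + 23*γ12, and R ~R = 4925/4, so R^-1 = ~R / (4925/4).
R v = 30*γ1 - 145/2*γ2
Answer: 698/985*γ1 + 2089/985*γ2


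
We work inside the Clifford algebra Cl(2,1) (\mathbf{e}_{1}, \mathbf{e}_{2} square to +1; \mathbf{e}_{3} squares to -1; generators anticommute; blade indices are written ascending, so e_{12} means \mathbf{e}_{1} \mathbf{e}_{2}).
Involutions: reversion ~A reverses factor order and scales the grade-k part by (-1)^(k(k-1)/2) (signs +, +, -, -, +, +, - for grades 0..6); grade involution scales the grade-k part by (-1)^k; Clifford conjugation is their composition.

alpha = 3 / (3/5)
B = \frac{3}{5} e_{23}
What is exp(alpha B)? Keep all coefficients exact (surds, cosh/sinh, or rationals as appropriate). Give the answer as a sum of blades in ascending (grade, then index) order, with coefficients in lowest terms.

B^2 = (\frac{3}{5})^2*(e_{23})^2 = \frac{9}{25}*(+1) = \frac{9}{25} (a basis 2-blade squares to minus the product of its generators' squares).
B^2 = \frac{9}{25} — the positive square puts this in the hyperbolic regime; l = \frac{3}{5}, alpha*l = 3, so exp(alpha B) = cosh(3) + (sinh(3)/(\frac{3}{5}))*B = \cosh{\left(3 \right)} + (\frac{5 \sinh{\left(3 \right)}}{3})*B.
Answer: \cosh{\left(3 \right)} + \sinh{\left(3 \right)} e_{23}


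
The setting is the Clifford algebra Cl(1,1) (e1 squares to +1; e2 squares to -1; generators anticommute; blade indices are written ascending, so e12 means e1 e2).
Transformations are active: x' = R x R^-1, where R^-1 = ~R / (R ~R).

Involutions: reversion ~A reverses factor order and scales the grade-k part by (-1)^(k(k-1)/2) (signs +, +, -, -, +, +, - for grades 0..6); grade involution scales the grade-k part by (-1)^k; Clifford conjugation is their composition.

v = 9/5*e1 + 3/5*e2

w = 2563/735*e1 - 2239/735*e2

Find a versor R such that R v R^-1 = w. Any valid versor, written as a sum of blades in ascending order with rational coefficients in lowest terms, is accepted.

Why this works: both vectors square to 72/25, so q(v) = q(w) and R = v + w = 3886/735*e1 - 1798/735*e2 carries v to w — its own direction survives, the complement (v - w)/2 flips.
Answer: 3886/735*e1 - 1798/735*e2


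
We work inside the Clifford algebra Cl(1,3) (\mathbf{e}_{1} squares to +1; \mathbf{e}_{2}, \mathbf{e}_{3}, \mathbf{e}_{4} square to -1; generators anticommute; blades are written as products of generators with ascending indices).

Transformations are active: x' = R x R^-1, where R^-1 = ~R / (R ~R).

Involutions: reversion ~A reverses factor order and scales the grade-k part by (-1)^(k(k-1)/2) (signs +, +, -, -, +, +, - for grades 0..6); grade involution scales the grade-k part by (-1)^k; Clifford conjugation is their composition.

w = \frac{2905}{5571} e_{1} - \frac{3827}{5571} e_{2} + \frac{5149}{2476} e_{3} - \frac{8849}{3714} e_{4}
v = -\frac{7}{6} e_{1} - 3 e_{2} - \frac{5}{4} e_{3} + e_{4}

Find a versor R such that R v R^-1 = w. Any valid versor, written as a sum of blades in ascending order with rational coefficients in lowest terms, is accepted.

Construction: equal norms (both -\frac{1469}{144}) license R = v + w = -\frac{7189}{11142} e_{1} - \frac{20540}{5571} e_{2} + \frac{1027}{1238} e_{3} - \frac{5135}{3714} e_{4} — nothing changes along that direction, while (v - w)/2 changes sign, so v maps onto w.
Answer: -\frac{7189}{11142} e_{1} - \frac{20540}{5571} e_{2} + \frac{1027}{1238} e_{3} - \frac{5135}{3714} e_{4}


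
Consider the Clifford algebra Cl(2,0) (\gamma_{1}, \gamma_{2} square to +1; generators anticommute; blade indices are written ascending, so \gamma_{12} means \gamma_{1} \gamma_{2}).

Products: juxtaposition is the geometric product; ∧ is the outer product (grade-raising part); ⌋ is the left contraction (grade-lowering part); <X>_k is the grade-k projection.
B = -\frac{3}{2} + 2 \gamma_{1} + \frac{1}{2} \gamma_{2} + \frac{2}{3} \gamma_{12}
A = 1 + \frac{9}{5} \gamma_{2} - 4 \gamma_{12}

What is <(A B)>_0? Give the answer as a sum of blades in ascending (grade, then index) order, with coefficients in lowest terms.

step 1: \frac{31}{15} - \frac{6}{5} \gamma_{1} + \frac{29}{5} \gamma_{2} + \frac{46}{15} \gamma_{12}
step 2: \frac{31}{15}
Answer: \frac{31}{15}


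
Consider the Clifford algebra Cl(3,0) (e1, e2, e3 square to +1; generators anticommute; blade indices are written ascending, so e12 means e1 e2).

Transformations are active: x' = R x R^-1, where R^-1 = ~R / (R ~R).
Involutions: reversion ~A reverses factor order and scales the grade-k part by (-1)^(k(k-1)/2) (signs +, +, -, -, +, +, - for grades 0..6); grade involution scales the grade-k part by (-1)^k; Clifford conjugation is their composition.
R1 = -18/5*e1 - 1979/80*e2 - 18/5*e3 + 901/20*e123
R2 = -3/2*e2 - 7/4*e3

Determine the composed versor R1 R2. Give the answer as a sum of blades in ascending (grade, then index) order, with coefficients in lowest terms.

Distribute over the terms of R2 (each basis-blade product reordered to ascending indices, repeated generators contracted through their squares):
R1 (-3/2*e2) = 5937/160 + 27/5*e12 + 2703/40*e13 - 27/5*e23
R1 (-7/4*e3) = 63/10 - 6307/80*e12 + 63/10*e13 + 13853/320*e23
Summing the partial products and collecting blades:
Answer: 1389/32 - 1175/16*e12 + 591/8*e13 + 2425/64*e23


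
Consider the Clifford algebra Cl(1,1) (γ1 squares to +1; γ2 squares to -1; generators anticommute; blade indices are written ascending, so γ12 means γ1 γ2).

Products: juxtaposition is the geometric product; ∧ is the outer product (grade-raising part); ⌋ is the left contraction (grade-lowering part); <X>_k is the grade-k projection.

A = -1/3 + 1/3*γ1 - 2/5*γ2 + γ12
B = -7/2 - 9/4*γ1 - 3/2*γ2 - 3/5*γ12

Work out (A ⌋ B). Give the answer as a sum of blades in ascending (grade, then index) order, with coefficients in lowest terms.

step 1: -47/60 + 99/100*γ1 + 3/10*γ2 + 1/5*γ12
Answer: -47/60 + 99/100*γ1 + 3/10*γ2 + 1/5*γ12


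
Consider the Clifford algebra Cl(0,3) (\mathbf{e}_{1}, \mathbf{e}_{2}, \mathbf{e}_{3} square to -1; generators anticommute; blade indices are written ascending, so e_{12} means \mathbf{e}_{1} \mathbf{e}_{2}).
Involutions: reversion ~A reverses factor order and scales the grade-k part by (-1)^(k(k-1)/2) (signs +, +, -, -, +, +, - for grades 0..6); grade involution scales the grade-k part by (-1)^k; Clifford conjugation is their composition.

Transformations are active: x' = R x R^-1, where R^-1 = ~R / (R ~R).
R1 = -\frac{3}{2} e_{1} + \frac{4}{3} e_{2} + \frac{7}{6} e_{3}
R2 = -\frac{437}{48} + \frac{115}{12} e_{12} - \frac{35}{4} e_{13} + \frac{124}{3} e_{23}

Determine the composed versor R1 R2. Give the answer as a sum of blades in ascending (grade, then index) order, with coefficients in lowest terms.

Distribute over the terms of R1 (each basis-blade product reordered to ascending indices, repeated generators contracted through their squares):
(-\frac{3}{2} e_{1}) R2 = \frac{437}{32} e_{1} + \frac{115}{8} e_{2} - \frac{105}{8} e_{3} - 62 e_{123}
(\frac{4}{3} e_{2}) R2 = \frac{115}{9} e_{1} - \frac{437}{36} e_{2} - \frac{496}{9} e_{3} + \frac{35}{3} e_{123}
(\frac{7}{6} e_{3}) R2 = -\frac{245}{24} e_{1} + \frac{434}{9} e_{2} - \frac{3059}{288} e_{3} + \frac{805}{72} e_{123}
Summing the partial products and collecting blades:
Answer: \frac{4673}{288} e_{1} + \frac{1211}{24} e_{2} - \frac{22711}{288} e_{3} - \frac{2819}{72} e_{123}


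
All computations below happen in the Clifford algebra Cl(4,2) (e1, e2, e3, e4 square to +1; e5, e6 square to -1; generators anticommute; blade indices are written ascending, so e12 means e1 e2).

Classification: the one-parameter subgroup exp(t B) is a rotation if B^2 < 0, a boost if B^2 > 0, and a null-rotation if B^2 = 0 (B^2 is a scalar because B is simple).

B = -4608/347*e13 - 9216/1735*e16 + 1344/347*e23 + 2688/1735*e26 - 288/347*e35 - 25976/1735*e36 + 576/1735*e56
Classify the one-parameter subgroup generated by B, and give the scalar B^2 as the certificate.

B^2 term by term: the squares give (-4608/347)^2*(e13)^2 + (-9216/1735)^2*(e16)^2 + (1344/347)^2*(e23)^2 + (2688/1735)^2*(e26)^2 + (-288/347)^2*(e35)^2 + (-25976/1735)^2*(e36)^2 + (576/1735)^2*(e56)^2 = 21233664/120409*(-1) + 84934656/3010225*(+1) + 1806336/120409*(-1) + 7225344/3010225*(+1) + 82944/120409*(+1) + 674752576/3010225*(+1) + 331776/3010225*(-1) = 64 (each basis 2-blade squares to minus the product of its generators' squares); cross terms between blades sharing an index anticommute and cancel; the commuting (index-disjoint) pairs give grade-4 terms 2*c*c'*(blade product), which cancel blade by blade — e1236: 24772608/602045 - 24772608/602045 = 0; e1356: -5308416/602045 + 5308416/602045 = 0; e2356: 1548288/602045 - 1548288/602045 = 0 — confirming B is simple. So B^2 = 64.
Answer: boost, certificate B^2 = 64. Key observation: B^2 = 64 is a conjugation invariant, so its sign decides the class regardless of the surface form of B.


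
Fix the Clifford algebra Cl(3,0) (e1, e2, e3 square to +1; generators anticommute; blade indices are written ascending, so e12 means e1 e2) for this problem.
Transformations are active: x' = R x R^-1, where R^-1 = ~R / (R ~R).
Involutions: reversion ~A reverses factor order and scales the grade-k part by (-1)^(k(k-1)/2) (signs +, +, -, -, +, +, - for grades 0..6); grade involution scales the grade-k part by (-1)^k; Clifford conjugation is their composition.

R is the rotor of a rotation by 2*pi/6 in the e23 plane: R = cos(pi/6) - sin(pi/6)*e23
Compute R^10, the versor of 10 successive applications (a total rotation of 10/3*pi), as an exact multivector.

Half-angle bookkeeping: 10 applications in e23 add up to rotor phase 10*pi/6 = 5*pi/3, so R^10 = cos(5*pi/3) - sin(5*pi/3)*e23.
cos(5*pi/3) = 1/2 and sin(5*pi/3) = -sqrt(3)/2, so R^10 = 1/2 + sqrt(3)/2*e23. The net rotation is 4/3*pi (after discarding 1 full turn, each of which contributes a factor -1 to the rotor); the rotor keeps the half-angle phase exactly.
Answer: 1/2 + sqrt(3)/2*e23


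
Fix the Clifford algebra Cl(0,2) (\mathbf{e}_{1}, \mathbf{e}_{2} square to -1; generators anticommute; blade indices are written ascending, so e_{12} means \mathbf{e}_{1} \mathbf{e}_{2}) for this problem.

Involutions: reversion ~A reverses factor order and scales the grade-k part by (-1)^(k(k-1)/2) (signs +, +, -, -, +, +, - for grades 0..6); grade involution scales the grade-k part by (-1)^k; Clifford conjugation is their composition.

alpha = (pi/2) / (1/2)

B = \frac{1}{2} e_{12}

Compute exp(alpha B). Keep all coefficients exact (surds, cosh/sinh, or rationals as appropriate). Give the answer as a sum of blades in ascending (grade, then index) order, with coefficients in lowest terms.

B^2 = (\frac{1}{2})^2*(e_{12})^2 = \frac{1}{4}*(-1) = -\frac{1}{4} (a basis 2-blade squares to minus the product of its generators' squares).
B^2 = -\frac{1}{4} — a negative square means the series sums to a rotation: l = \frac{1}{2}, alpha*l = \frac{\pi}{2}, so exp(alpha B) = cos(\frac{\pi}{2}) + (sin(\frac{\pi}{2})/(\frac{1}{2}))*B = 0 + (2)*B.
Answer: e_{12}


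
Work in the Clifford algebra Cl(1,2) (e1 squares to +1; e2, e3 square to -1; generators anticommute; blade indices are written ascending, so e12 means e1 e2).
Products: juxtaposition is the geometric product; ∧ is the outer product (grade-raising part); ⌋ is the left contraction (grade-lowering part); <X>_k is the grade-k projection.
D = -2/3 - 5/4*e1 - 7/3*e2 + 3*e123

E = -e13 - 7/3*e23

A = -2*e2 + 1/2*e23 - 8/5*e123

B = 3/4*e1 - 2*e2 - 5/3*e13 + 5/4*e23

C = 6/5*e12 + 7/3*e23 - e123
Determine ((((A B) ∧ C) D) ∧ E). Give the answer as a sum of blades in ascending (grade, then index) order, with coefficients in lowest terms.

step 1: -37/8 + 2*e1 - 8/3*e2 + 3/2*e3 + 7/3*e12 + 16/5*e13 - 6/5*e23 - 71/24*e123
step 2: -111/20*e12 - 259/24*e23 + 1331/120*e123
step 3: -1331/40 + 777/40*e1 - 111/16*e2 + 3071/360*e3 + 37/10*e12 - 9317/360*e13 - 1921/288*e23 + 8777/1440*e123
step 4: 1331/40*e13 + 9317/120*e23 - 4181/80*e123
Answer: 1331/40*e13 + 9317/120*e23 - 4181/80*e123


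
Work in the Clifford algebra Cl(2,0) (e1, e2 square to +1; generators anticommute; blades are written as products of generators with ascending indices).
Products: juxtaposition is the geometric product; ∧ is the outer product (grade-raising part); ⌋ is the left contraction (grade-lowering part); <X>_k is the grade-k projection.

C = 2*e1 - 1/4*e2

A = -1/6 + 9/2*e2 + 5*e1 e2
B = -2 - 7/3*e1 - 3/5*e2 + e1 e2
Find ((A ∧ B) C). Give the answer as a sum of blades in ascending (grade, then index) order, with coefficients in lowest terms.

step 1: 1/3 + 7/18*e1 - 89/10*e2 + 1/3*e1 e2
step 2: 1081/360 + 7/12*e1 - 3/4*e2 + 6373/360*e1 e2
Answer: 1081/360 + 7/12*e1 - 3/4*e2 + 6373/360*e1 e2


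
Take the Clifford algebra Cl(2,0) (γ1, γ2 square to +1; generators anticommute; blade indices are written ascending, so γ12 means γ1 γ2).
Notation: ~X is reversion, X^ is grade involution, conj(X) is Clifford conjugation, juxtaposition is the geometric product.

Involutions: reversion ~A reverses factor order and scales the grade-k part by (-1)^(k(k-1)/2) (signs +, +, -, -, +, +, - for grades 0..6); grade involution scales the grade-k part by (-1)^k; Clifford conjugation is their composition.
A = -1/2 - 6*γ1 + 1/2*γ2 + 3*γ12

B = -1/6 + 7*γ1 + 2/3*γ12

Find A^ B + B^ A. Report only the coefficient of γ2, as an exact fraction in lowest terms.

first term: 481/12 - 25/6*γ1 - 203/12*γ2 + 8/3*γ12
second term: 481/12 + 29/6*γ1 - 205/12*γ2 - 13/3*γ12
Answer: -34


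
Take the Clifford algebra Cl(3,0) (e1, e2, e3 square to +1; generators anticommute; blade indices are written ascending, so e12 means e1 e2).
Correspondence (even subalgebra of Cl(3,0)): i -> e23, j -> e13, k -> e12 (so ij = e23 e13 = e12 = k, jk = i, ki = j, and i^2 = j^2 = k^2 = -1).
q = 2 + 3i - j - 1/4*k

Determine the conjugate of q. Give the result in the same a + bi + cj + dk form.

In blades: q = 2 - 1/4*e12 - e13 + 3*e23.
Quaternion conjugation is reversion on the even subalgebra: the scalar is fixed and every grade-2 blade flips sign, giving 2 + 1/4*e12 + e13 - 3*e23; translating back:
Answer: 2 - 3i + j + 1/4*k


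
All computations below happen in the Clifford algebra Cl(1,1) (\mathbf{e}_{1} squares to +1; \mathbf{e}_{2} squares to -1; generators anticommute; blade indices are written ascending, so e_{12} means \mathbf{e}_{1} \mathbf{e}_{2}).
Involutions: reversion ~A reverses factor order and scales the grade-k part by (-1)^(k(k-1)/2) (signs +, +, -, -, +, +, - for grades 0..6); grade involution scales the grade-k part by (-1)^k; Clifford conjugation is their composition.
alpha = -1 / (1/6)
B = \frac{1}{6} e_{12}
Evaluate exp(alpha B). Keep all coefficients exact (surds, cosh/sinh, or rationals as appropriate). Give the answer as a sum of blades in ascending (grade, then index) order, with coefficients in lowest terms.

B^2 = (\frac{1}{6})^2*(e_{12})^2 = \frac{1}{36}*(+1) = \frac{1}{36} (a basis 2-blade squares to minus the product of its generators' squares).
B^2 = \frac{1}{36} — a positive square means the series sums to a boost: l = \frac{1}{6}, alpha*l = -1, so exp(alpha B) = cosh(-1) + (sinh(-1)/(\frac{1}{6}))*B = \cosh{\left(1 \right)} + (- 6 \sinh{\left(1 \right)})*B.
Answer: \cosh{\left(1 \right)} - \sinh{\left(1 \right)} e_{12}


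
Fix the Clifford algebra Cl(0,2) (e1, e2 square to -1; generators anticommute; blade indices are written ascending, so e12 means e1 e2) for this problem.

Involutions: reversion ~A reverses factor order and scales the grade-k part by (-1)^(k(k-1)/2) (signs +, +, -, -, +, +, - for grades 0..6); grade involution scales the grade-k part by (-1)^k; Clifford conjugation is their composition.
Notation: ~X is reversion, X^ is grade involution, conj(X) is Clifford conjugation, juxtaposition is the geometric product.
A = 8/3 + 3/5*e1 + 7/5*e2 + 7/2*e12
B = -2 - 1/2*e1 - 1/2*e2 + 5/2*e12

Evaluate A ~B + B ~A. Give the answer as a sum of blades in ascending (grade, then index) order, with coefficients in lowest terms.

first term: 53/12 - 257/60*e1 - 263/60*e2 - 199/15*e12
second term: 53/12 - 257/60*e1 - 263/60*e2 + 199/15*e12
Answer: 53/6 - 257/30*e1 - 263/30*e2
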